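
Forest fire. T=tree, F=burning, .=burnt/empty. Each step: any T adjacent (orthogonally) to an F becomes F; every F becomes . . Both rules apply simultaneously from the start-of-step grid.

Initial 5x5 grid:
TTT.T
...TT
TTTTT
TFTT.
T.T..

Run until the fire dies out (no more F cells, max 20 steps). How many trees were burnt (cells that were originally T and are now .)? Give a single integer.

Answer: 13

Derivation:
Step 1: +3 fires, +1 burnt (F count now 3)
Step 2: +5 fires, +3 burnt (F count now 5)
Step 3: +1 fires, +5 burnt (F count now 1)
Step 4: +2 fires, +1 burnt (F count now 2)
Step 5: +1 fires, +2 burnt (F count now 1)
Step 6: +1 fires, +1 burnt (F count now 1)
Step 7: +0 fires, +1 burnt (F count now 0)
Fire out after step 7
Initially T: 16, now '.': 22
Total burnt (originally-T cells now '.'): 13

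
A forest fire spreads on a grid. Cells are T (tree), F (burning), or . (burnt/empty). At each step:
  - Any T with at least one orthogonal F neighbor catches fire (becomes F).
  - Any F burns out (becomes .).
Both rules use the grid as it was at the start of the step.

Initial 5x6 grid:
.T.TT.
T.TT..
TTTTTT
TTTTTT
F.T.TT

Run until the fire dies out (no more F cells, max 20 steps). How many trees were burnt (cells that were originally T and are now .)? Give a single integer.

Answer: 20

Derivation:
Step 1: +1 fires, +1 burnt (F count now 1)
Step 2: +2 fires, +1 burnt (F count now 2)
Step 3: +3 fires, +2 burnt (F count now 3)
Step 4: +3 fires, +3 burnt (F count now 3)
Step 5: +3 fires, +3 burnt (F count now 3)
Step 6: +4 fires, +3 burnt (F count now 4)
Step 7: +3 fires, +4 burnt (F count now 3)
Step 8: +1 fires, +3 burnt (F count now 1)
Step 9: +0 fires, +1 burnt (F count now 0)
Fire out after step 9
Initially T: 21, now '.': 29
Total burnt (originally-T cells now '.'): 20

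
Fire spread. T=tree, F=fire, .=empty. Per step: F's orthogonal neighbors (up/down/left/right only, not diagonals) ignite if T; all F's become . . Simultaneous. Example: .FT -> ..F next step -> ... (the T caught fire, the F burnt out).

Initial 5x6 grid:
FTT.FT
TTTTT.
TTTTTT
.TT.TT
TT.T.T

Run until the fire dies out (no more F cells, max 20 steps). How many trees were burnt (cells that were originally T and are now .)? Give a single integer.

Answer: 21

Derivation:
Step 1: +4 fires, +2 burnt (F count now 4)
Step 2: +5 fires, +4 burnt (F count now 5)
Step 3: +5 fires, +5 burnt (F count now 5)
Step 4: +3 fires, +5 burnt (F count now 3)
Step 5: +3 fires, +3 burnt (F count now 3)
Step 6: +1 fires, +3 burnt (F count now 1)
Step 7: +0 fires, +1 burnt (F count now 0)
Fire out after step 7
Initially T: 22, now '.': 29
Total burnt (originally-T cells now '.'): 21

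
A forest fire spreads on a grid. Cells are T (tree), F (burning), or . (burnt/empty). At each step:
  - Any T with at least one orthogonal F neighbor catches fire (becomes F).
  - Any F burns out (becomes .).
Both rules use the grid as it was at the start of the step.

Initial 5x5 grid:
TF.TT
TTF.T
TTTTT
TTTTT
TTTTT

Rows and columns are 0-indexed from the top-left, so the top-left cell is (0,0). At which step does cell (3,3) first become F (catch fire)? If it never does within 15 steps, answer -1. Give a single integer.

Step 1: cell (3,3)='T' (+3 fires, +2 burnt)
Step 2: cell (3,3)='T' (+4 fires, +3 burnt)
Step 3: cell (3,3)='F' (+5 fires, +4 burnt)
  -> target ignites at step 3
Step 4: cell (3,3)='.' (+5 fires, +5 burnt)
Step 5: cell (3,3)='.' (+3 fires, +5 burnt)
Step 6: cell (3,3)='.' (+1 fires, +3 burnt)
Step 7: cell (3,3)='.' (+0 fires, +1 burnt)
  fire out at step 7

3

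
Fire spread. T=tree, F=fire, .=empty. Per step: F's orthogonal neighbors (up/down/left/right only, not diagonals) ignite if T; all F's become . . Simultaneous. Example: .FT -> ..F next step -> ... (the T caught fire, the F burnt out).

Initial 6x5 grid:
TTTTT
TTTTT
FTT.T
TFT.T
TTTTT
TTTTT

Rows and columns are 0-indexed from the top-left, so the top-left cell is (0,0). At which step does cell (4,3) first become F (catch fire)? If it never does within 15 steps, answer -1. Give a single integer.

Step 1: cell (4,3)='T' (+5 fires, +2 burnt)
Step 2: cell (4,3)='T' (+6 fires, +5 burnt)
Step 3: cell (4,3)='F' (+5 fires, +6 burnt)
  -> target ignites at step 3
Step 4: cell (4,3)='.' (+4 fires, +5 burnt)
Step 5: cell (4,3)='.' (+4 fires, +4 burnt)
Step 6: cell (4,3)='.' (+2 fires, +4 burnt)
Step 7: cell (4,3)='.' (+0 fires, +2 burnt)
  fire out at step 7

3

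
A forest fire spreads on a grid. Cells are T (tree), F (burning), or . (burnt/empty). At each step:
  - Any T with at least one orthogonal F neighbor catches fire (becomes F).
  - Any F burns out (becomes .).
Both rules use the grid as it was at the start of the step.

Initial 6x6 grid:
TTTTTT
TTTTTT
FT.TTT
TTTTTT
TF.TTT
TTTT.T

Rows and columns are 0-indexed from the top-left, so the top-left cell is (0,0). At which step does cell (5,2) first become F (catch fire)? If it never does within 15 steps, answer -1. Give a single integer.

Step 1: cell (5,2)='T' (+6 fires, +2 burnt)
Step 2: cell (5,2)='F' (+5 fires, +6 burnt)
  -> target ignites at step 2
Step 3: cell (5,2)='.' (+4 fires, +5 burnt)
Step 4: cell (5,2)='.' (+5 fires, +4 burnt)
Step 5: cell (5,2)='.' (+5 fires, +5 burnt)
Step 6: cell (5,2)='.' (+4 fires, +5 burnt)
Step 7: cell (5,2)='.' (+2 fires, +4 burnt)
Step 8: cell (5,2)='.' (+0 fires, +2 burnt)
  fire out at step 8

2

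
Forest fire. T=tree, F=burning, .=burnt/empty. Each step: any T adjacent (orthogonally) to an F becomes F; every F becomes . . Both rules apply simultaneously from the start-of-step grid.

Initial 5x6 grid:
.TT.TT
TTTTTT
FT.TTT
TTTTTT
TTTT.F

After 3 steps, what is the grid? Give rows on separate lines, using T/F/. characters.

Step 1: 4 trees catch fire, 2 burn out
  .TT.TT
  FTTTTT
  .F.TTT
  FTTTTF
  TTTT..
Step 2: 5 trees catch fire, 4 burn out
  .TT.TT
  .FTTTT
  ...TTF
  .FTTF.
  FTTT..
Step 3: 7 trees catch fire, 5 burn out
  .FT.TT
  ..FTTF
  ...TF.
  ..FF..
  .FTT..

.FT.TT
..FTTF
...TF.
..FF..
.FTT..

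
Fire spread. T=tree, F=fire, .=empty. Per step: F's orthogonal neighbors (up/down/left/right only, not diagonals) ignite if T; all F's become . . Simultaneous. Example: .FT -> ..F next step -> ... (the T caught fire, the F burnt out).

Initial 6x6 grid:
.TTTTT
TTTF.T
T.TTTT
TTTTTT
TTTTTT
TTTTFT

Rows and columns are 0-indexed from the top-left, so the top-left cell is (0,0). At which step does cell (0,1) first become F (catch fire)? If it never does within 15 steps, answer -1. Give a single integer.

Step 1: cell (0,1)='T' (+6 fires, +2 burnt)
Step 2: cell (0,1)='T' (+10 fires, +6 burnt)
Step 3: cell (0,1)='F' (+8 fires, +10 burnt)
  -> target ignites at step 3
Step 4: cell (0,1)='.' (+5 fires, +8 burnt)
Step 5: cell (0,1)='.' (+2 fires, +5 burnt)
Step 6: cell (0,1)='.' (+0 fires, +2 burnt)
  fire out at step 6

3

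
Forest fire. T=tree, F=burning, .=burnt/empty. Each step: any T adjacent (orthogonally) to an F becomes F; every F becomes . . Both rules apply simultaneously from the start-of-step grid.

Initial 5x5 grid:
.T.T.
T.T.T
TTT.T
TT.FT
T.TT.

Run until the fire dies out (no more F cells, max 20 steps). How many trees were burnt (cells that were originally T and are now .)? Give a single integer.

Step 1: +2 fires, +1 burnt (F count now 2)
Step 2: +2 fires, +2 burnt (F count now 2)
Step 3: +1 fires, +2 burnt (F count now 1)
Step 4: +0 fires, +1 burnt (F count now 0)
Fire out after step 4
Initially T: 15, now '.': 15
Total burnt (originally-T cells now '.'): 5

Answer: 5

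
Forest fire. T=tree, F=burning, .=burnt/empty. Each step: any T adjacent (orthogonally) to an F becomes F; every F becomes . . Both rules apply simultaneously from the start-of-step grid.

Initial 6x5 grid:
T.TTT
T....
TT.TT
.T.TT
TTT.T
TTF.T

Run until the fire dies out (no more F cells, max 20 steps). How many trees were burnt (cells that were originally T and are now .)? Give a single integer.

Answer: 10

Derivation:
Step 1: +2 fires, +1 burnt (F count now 2)
Step 2: +2 fires, +2 burnt (F count now 2)
Step 3: +2 fires, +2 burnt (F count now 2)
Step 4: +1 fires, +2 burnt (F count now 1)
Step 5: +1 fires, +1 burnt (F count now 1)
Step 6: +1 fires, +1 burnt (F count now 1)
Step 7: +1 fires, +1 burnt (F count now 1)
Step 8: +0 fires, +1 burnt (F count now 0)
Fire out after step 8
Initially T: 19, now '.': 21
Total burnt (originally-T cells now '.'): 10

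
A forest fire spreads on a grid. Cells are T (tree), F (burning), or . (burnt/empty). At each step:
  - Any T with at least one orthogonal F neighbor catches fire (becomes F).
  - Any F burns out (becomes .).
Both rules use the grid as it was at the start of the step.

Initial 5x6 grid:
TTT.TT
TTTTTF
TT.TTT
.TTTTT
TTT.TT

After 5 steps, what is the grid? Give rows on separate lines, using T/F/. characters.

Step 1: 3 trees catch fire, 1 burn out
  TTT.TF
  TTTTF.
  TT.TTF
  .TTTTT
  TTT.TT
Step 2: 4 trees catch fire, 3 burn out
  TTT.F.
  TTTF..
  TT.TF.
  .TTTTF
  TTT.TT
Step 3: 4 trees catch fire, 4 burn out
  TTT...
  TTF...
  TT.F..
  .TTTF.
  TTT.TF
Step 4: 4 trees catch fire, 4 burn out
  TTF...
  TF....
  TT....
  .TTF..
  TTT.F.
Step 5: 4 trees catch fire, 4 burn out
  TF....
  F.....
  TF....
  .TF...
  TTT...

TF....
F.....
TF....
.TF...
TTT...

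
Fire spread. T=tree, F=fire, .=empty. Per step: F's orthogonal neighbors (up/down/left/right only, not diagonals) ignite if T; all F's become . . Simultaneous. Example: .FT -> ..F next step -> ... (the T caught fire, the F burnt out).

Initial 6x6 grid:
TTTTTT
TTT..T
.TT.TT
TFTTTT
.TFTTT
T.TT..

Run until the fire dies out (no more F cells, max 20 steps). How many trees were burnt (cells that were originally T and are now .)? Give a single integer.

Step 1: +6 fires, +2 burnt (F count now 6)
Step 2: +5 fires, +6 burnt (F count now 5)
Step 3: +5 fires, +5 burnt (F count now 5)
Step 4: +4 fires, +5 burnt (F count now 4)
Step 5: +2 fires, +4 burnt (F count now 2)
Step 6: +2 fires, +2 burnt (F count now 2)
Step 7: +1 fires, +2 burnt (F count now 1)
Step 8: +0 fires, +1 burnt (F count now 0)
Fire out after step 8
Initially T: 26, now '.': 35
Total burnt (originally-T cells now '.'): 25

Answer: 25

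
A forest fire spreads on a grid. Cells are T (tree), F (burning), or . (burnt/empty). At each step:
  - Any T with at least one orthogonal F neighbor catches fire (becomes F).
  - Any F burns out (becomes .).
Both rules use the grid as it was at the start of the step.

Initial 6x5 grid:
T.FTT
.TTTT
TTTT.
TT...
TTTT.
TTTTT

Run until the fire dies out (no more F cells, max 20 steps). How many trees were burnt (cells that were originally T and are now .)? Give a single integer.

Answer: 21

Derivation:
Step 1: +2 fires, +1 burnt (F count now 2)
Step 2: +4 fires, +2 burnt (F count now 4)
Step 3: +3 fires, +4 burnt (F count now 3)
Step 4: +2 fires, +3 burnt (F count now 2)
Step 5: +2 fires, +2 burnt (F count now 2)
Step 6: +3 fires, +2 burnt (F count now 3)
Step 7: +3 fires, +3 burnt (F count now 3)
Step 8: +1 fires, +3 burnt (F count now 1)
Step 9: +1 fires, +1 burnt (F count now 1)
Step 10: +0 fires, +1 burnt (F count now 0)
Fire out after step 10
Initially T: 22, now '.': 29
Total burnt (originally-T cells now '.'): 21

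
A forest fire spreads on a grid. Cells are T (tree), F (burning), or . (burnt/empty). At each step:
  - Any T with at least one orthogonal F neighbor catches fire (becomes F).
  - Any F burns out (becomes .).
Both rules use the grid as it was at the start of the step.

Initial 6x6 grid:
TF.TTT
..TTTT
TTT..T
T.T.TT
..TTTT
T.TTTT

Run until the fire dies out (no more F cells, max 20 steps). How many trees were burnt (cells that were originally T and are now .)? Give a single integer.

Answer: 1

Derivation:
Step 1: +1 fires, +1 burnt (F count now 1)
Step 2: +0 fires, +1 burnt (F count now 0)
Fire out after step 2
Initially T: 25, now '.': 12
Total burnt (originally-T cells now '.'): 1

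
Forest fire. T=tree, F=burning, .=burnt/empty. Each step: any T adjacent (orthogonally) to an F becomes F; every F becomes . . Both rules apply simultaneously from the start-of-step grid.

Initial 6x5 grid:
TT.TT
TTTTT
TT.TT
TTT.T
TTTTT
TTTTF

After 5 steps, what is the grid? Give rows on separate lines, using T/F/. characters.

Step 1: 2 trees catch fire, 1 burn out
  TT.TT
  TTTTT
  TT.TT
  TTT.T
  TTTTF
  TTTF.
Step 2: 3 trees catch fire, 2 burn out
  TT.TT
  TTTTT
  TT.TT
  TTT.F
  TTTF.
  TTF..
Step 3: 3 trees catch fire, 3 burn out
  TT.TT
  TTTTT
  TT.TF
  TTT..
  TTF..
  TF...
Step 4: 5 trees catch fire, 3 burn out
  TT.TT
  TTTTF
  TT.F.
  TTF..
  TF...
  F....
Step 5: 4 trees catch fire, 5 burn out
  TT.TF
  TTTF.
  TT...
  TF...
  F....
  .....

TT.TF
TTTF.
TT...
TF...
F....
.....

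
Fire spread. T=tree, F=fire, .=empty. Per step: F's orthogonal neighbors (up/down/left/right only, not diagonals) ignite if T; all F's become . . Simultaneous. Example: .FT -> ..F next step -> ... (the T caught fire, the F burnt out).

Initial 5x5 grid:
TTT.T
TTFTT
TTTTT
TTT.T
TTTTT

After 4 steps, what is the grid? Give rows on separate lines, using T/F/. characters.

Step 1: 4 trees catch fire, 1 burn out
  TTF.T
  TF.FT
  TTFTT
  TTT.T
  TTTTT
Step 2: 6 trees catch fire, 4 burn out
  TF..T
  F...F
  TF.FT
  TTF.T
  TTTTT
Step 3: 6 trees catch fire, 6 burn out
  F...F
  .....
  F...F
  TF..T
  TTFTT
Step 4: 4 trees catch fire, 6 burn out
  .....
  .....
  .....
  F...F
  TF.FT

.....
.....
.....
F...F
TF.FT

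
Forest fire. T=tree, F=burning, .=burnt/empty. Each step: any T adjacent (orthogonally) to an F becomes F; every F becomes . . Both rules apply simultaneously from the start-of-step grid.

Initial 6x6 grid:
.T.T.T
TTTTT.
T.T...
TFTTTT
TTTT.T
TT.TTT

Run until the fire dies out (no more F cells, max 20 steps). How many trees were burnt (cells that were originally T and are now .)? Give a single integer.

Answer: 24

Derivation:
Step 1: +3 fires, +1 burnt (F count now 3)
Step 2: +6 fires, +3 burnt (F count now 6)
Step 3: +5 fires, +6 burnt (F count now 5)
Step 4: +4 fires, +5 burnt (F count now 4)
Step 5: +5 fires, +4 burnt (F count now 5)
Step 6: +1 fires, +5 burnt (F count now 1)
Step 7: +0 fires, +1 burnt (F count now 0)
Fire out after step 7
Initially T: 25, now '.': 35
Total burnt (originally-T cells now '.'): 24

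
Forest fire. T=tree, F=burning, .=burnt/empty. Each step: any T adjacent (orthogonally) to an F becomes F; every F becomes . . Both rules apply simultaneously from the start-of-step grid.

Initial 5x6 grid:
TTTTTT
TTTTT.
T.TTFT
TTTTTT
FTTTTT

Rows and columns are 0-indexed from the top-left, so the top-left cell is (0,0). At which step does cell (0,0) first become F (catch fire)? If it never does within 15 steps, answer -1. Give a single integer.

Step 1: cell (0,0)='T' (+6 fires, +2 burnt)
Step 2: cell (0,0)='T' (+9 fires, +6 burnt)
Step 3: cell (0,0)='T' (+7 fires, +9 burnt)
Step 4: cell (0,0)='F' (+3 fires, +7 burnt)
  -> target ignites at step 4
Step 5: cell (0,0)='.' (+1 fires, +3 burnt)
Step 6: cell (0,0)='.' (+0 fires, +1 burnt)
  fire out at step 6

4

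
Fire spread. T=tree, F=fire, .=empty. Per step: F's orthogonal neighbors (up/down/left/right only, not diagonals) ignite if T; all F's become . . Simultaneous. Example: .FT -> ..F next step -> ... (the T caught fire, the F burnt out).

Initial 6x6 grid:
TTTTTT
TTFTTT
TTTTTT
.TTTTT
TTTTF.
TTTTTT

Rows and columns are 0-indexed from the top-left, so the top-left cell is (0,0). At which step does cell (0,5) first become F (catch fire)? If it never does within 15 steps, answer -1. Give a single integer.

Step 1: cell (0,5)='T' (+7 fires, +2 burnt)
Step 2: cell (0,5)='T' (+13 fires, +7 burnt)
Step 3: cell (0,5)='T' (+8 fires, +13 burnt)
Step 4: cell (0,5)='F' (+3 fires, +8 burnt)
  -> target ignites at step 4
Step 5: cell (0,5)='.' (+1 fires, +3 burnt)
Step 6: cell (0,5)='.' (+0 fires, +1 burnt)
  fire out at step 6

4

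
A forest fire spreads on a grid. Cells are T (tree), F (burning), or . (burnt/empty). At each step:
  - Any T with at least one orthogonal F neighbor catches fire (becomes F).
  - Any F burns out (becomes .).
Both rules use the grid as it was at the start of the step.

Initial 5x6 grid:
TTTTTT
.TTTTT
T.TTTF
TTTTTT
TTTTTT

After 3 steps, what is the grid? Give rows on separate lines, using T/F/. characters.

Step 1: 3 trees catch fire, 1 burn out
  TTTTTT
  .TTTTF
  T.TTF.
  TTTTTF
  TTTTTT
Step 2: 5 trees catch fire, 3 burn out
  TTTTTF
  .TTTF.
  T.TF..
  TTTTF.
  TTTTTF
Step 3: 5 trees catch fire, 5 burn out
  TTTTF.
  .TTF..
  T.F...
  TTTF..
  TTTTF.

TTTTF.
.TTF..
T.F...
TTTF..
TTTTF.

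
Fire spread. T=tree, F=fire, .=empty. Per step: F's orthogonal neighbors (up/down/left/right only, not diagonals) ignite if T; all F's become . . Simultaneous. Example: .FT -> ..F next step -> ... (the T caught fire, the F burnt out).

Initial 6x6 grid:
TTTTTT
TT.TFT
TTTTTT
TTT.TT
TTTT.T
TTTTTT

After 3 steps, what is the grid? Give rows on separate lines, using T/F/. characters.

Step 1: 4 trees catch fire, 1 burn out
  TTTTFT
  TT.F.F
  TTTTFT
  TTT.TT
  TTTT.T
  TTTTTT
Step 2: 5 trees catch fire, 4 burn out
  TTTF.F
  TT....
  TTTF.F
  TTT.FT
  TTTT.T
  TTTTTT
Step 3: 3 trees catch fire, 5 burn out
  TTF...
  TT....
  TTF...
  TTT..F
  TTTT.T
  TTTTTT

TTF...
TT....
TTF...
TTT..F
TTTT.T
TTTTTT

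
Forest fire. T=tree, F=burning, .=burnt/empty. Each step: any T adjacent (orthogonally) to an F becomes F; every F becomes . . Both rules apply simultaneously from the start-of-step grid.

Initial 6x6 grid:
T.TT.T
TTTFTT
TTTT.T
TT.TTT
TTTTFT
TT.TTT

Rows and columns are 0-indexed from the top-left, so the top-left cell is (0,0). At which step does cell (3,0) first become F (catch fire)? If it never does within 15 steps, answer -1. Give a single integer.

Step 1: cell (3,0)='T' (+8 fires, +2 burnt)
Step 2: cell (3,0)='T' (+9 fires, +8 burnt)
Step 3: cell (3,0)='T' (+5 fires, +9 burnt)
Step 4: cell (3,0)='T' (+5 fires, +5 burnt)
Step 5: cell (3,0)='F' (+2 fires, +5 burnt)
  -> target ignites at step 5
Step 6: cell (3,0)='.' (+0 fires, +2 burnt)
  fire out at step 6

5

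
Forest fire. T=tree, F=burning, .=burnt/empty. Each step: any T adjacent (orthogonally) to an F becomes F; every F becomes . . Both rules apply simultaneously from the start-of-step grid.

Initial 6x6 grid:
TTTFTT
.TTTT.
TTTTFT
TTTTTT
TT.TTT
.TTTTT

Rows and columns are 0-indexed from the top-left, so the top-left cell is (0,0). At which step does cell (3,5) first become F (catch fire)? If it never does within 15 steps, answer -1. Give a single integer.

Step 1: cell (3,5)='T' (+7 fires, +2 burnt)
Step 2: cell (3,5)='F' (+7 fires, +7 burnt)
  -> target ignites at step 2
Step 3: cell (3,5)='.' (+7 fires, +7 burnt)
Step 4: cell (3,5)='.' (+4 fires, +7 burnt)
Step 5: cell (3,5)='.' (+3 fires, +4 burnt)
Step 6: cell (3,5)='.' (+2 fires, +3 burnt)
Step 7: cell (3,5)='.' (+0 fires, +2 burnt)
  fire out at step 7

2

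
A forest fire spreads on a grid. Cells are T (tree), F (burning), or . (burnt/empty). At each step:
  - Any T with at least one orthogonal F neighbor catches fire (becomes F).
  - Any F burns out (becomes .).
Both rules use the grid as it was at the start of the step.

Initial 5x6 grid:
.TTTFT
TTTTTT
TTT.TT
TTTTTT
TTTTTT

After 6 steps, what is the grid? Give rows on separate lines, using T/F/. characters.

Step 1: 3 trees catch fire, 1 burn out
  .TTF.F
  TTTTFT
  TTT.TT
  TTTTTT
  TTTTTT
Step 2: 4 trees catch fire, 3 burn out
  .TF...
  TTTF.F
  TTT.FT
  TTTTTT
  TTTTTT
Step 3: 4 trees catch fire, 4 burn out
  .F....
  TTF...
  TTT..F
  TTTTFT
  TTTTTT
Step 4: 5 trees catch fire, 4 burn out
  ......
  TF....
  TTF...
  TTTF.F
  TTTTFT
Step 5: 5 trees catch fire, 5 burn out
  ......
  F.....
  TF....
  TTF...
  TTTF.F
Step 6: 3 trees catch fire, 5 burn out
  ......
  ......
  F.....
  TF....
  TTF...

......
......
F.....
TF....
TTF...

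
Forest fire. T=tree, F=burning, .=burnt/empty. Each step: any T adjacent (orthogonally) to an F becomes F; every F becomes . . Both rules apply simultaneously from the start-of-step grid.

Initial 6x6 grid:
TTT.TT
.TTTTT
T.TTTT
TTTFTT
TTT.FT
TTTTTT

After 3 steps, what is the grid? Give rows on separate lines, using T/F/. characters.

Step 1: 5 trees catch fire, 2 burn out
  TTT.TT
  .TTTTT
  T.TFTT
  TTF.FT
  TTT..F
  TTTTFT
Step 2: 8 trees catch fire, 5 burn out
  TTT.TT
  .TTFTT
  T.F.FT
  TF...F
  TTF...
  TTTF.F
Step 3: 6 trees catch fire, 8 burn out
  TTT.TT
  .TF.FT
  T....F
  F.....
  TF....
  TTF...

TTT.TT
.TF.FT
T....F
F.....
TF....
TTF...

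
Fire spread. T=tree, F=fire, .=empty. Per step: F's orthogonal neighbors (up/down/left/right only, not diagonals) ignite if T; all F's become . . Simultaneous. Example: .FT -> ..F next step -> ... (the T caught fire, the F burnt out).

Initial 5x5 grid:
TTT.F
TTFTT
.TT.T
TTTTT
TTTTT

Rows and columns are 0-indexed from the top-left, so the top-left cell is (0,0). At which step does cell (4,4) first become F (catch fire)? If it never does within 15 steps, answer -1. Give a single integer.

Step 1: cell (4,4)='T' (+5 fires, +2 burnt)
Step 2: cell (4,4)='T' (+5 fires, +5 burnt)
Step 3: cell (4,4)='T' (+5 fires, +5 burnt)
Step 4: cell (4,4)='F' (+4 fires, +5 burnt)
  -> target ignites at step 4
Step 5: cell (4,4)='.' (+1 fires, +4 burnt)
Step 6: cell (4,4)='.' (+0 fires, +1 burnt)
  fire out at step 6

4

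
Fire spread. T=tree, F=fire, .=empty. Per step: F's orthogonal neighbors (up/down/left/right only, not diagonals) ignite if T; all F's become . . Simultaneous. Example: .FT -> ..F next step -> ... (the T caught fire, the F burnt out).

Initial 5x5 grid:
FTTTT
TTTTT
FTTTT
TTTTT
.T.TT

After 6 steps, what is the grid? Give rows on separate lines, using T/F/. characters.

Step 1: 4 trees catch fire, 2 burn out
  .FTTT
  FTTTT
  .FTTT
  FTTTT
  .T.TT
Step 2: 4 trees catch fire, 4 burn out
  ..FTT
  .FTTT
  ..FTT
  .FTTT
  .T.TT
Step 3: 5 trees catch fire, 4 burn out
  ...FT
  ..FTT
  ...FT
  ..FTT
  .F.TT
Step 4: 4 trees catch fire, 5 burn out
  ....F
  ...FT
  ....F
  ...FT
  ...TT
Step 5: 3 trees catch fire, 4 burn out
  .....
  ....F
  .....
  ....F
  ...FT
Step 6: 1 trees catch fire, 3 burn out
  .....
  .....
  .....
  .....
  ....F

.....
.....
.....
.....
....F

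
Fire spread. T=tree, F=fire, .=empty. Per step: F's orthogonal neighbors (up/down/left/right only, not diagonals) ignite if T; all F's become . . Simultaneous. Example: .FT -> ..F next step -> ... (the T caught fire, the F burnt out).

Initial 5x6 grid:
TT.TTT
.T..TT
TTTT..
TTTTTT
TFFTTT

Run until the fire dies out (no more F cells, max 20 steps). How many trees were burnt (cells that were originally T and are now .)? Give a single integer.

Step 1: +4 fires, +2 burnt (F count now 4)
Step 2: +5 fires, +4 burnt (F count now 5)
Step 3: +5 fires, +5 burnt (F count now 5)
Step 4: +2 fires, +5 burnt (F count now 2)
Step 5: +1 fires, +2 burnt (F count now 1)
Step 6: +0 fires, +1 burnt (F count now 0)
Fire out after step 6
Initially T: 22, now '.': 25
Total burnt (originally-T cells now '.'): 17

Answer: 17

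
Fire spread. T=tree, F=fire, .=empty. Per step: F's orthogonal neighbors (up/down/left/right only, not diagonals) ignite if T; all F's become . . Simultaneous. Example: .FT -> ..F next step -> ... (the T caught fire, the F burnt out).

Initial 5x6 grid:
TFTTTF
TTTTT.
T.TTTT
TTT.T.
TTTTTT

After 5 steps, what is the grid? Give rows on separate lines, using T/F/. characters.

Step 1: 4 trees catch fire, 2 burn out
  F.FTF.
  TFTTT.
  T.TTTT
  TTT.T.
  TTTTTT
Step 2: 4 trees catch fire, 4 burn out
  ...F..
  F.FTF.
  T.TTTT
  TTT.T.
  TTTTTT
Step 3: 4 trees catch fire, 4 burn out
  ......
  ...F..
  F.FTFT
  TTT.T.
  TTTTTT
Step 4: 5 trees catch fire, 4 burn out
  ......
  ......
  ...F.F
  FTF.F.
  TTTTTT
Step 5: 4 trees catch fire, 5 burn out
  ......
  ......
  ......
  .F....
  FTFTFT

......
......
......
.F....
FTFTFT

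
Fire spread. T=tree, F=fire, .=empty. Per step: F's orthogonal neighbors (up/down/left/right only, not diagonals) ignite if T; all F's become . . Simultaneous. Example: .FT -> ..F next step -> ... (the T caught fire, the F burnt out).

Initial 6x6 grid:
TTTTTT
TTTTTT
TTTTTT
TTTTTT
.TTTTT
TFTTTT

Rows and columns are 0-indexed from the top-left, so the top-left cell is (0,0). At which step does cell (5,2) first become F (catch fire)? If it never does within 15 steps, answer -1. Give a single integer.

Step 1: cell (5,2)='F' (+3 fires, +1 burnt)
  -> target ignites at step 1
Step 2: cell (5,2)='.' (+3 fires, +3 burnt)
Step 3: cell (5,2)='.' (+5 fires, +3 burnt)
Step 4: cell (5,2)='.' (+6 fires, +5 burnt)
Step 5: cell (5,2)='.' (+6 fires, +6 burnt)
Step 6: cell (5,2)='.' (+5 fires, +6 burnt)
Step 7: cell (5,2)='.' (+3 fires, +5 burnt)
Step 8: cell (5,2)='.' (+2 fires, +3 burnt)
Step 9: cell (5,2)='.' (+1 fires, +2 burnt)
Step 10: cell (5,2)='.' (+0 fires, +1 burnt)
  fire out at step 10

1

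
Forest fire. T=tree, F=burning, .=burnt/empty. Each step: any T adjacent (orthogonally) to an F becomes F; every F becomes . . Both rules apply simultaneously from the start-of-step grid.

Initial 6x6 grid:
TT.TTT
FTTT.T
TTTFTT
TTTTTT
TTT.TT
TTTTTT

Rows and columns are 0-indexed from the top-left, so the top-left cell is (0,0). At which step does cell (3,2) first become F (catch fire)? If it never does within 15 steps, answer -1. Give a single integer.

Step 1: cell (3,2)='T' (+7 fires, +2 burnt)
Step 2: cell (3,2)='F' (+8 fires, +7 burnt)
  -> target ignites at step 2
Step 3: cell (3,2)='.' (+7 fires, +8 burnt)
Step 4: cell (3,2)='.' (+6 fires, +7 burnt)
Step 5: cell (3,2)='.' (+3 fires, +6 burnt)
Step 6: cell (3,2)='.' (+0 fires, +3 burnt)
  fire out at step 6

2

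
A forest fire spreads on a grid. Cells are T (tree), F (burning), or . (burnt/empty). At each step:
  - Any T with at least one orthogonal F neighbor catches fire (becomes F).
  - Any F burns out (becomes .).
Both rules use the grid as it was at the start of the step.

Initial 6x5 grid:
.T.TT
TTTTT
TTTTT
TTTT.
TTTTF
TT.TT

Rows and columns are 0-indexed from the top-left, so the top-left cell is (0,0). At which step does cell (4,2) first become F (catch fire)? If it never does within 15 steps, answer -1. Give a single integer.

Step 1: cell (4,2)='T' (+2 fires, +1 burnt)
Step 2: cell (4,2)='F' (+3 fires, +2 burnt)
  -> target ignites at step 2
Step 3: cell (4,2)='.' (+3 fires, +3 burnt)
Step 4: cell (4,2)='.' (+6 fires, +3 burnt)
Step 5: cell (4,2)='.' (+6 fires, +6 burnt)
Step 6: cell (4,2)='.' (+3 fires, +6 burnt)
Step 7: cell (4,2)='.' (+2 fires, +3 burnt)
Step 8: cell (4,2)='.' (+0 fires, +2 burnt)
  fire out at step 8

2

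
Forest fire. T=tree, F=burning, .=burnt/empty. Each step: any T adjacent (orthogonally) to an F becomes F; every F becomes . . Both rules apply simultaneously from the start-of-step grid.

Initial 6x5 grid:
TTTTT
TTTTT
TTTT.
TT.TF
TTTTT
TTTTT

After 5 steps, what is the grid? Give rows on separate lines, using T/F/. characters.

Step 1: 2 trees catch fire, 1 burn out
  TTTTT
  TTTTT
  TTTT.
  TT.F.
  TTTTF
  TTTTT
Step 2: 3 trees catch fire, 2 burn out
  TTTTT
  TTTTT
  TTTF.
  TT...
  TTTF.
  TTTTF
Step 3: 4 trees catch fire, 3 burn out
  TTTTT
  TTTFT
  TTF..
  TT...
  TTF..
  TTTF.
Step 4: 6 trees catch fire, 4 burn out
  TTTFT
  TTF.F
  TF...
  TT...
  TF...
  TTF..
Step 5: 7 trees catch fire, 6 burn out
  TTF.F
  TF...
  F....
  TF...
  F....
  TF...

TTF.F
TF...
F....
TF...
F....
TF...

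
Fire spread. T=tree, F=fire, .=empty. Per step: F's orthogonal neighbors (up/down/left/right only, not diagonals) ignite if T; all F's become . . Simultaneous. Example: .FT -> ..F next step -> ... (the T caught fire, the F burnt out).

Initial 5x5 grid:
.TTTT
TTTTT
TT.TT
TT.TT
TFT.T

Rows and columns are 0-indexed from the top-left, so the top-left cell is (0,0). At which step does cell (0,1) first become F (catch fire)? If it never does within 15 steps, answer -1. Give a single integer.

Step 1: cell (0,1)='T' (+3 fires, +1 burnt)
Step 2: cell (0,1)='T' (+2 fires, +3 burnt)
Step 3: cell (0,1)='T' (+2 fires, +2 burnt)
Step 4: cell (0,1)='F' (+3 fires, +2 burnt)
  -> target ignites at step 4
Step 5: cell (0,1)='.' (+2 fires, +3 burnt)
Step 6: cell (0,1)='.' (+3 fires, +2 burnt)
Step 7: cell (0,1)='.' (+3 fires, +3 burnt)
Step 8: cell (0,1)='.' (+1 fires, +3 burnt)
Step 9: cell (0,1)='.' (+1 fires, +1 burnt)
Step 10: cell (0,1)='.' (+0 fires, +1 burnt)
  fire out at step 10

4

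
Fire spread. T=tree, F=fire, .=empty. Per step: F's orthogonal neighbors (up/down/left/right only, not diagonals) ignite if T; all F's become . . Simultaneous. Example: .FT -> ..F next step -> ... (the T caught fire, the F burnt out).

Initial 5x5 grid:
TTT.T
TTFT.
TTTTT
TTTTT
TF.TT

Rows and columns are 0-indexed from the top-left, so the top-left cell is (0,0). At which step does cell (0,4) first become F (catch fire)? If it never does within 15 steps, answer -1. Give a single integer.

Step 1: cell (0,4)='T' (+6 fires, +2 burnt)
Step 2: cell (0,4)='T' (+6 fires, +6 burnt)
Step 3: cell (0,4)='T' (+4 fires, +6 burnt)
Step 4: cell (0,4)='T' (+2 fires, +4 burnt)
Step 5: cell (0,4)='T' (+1 fires, +2 burnt)
Step 6: cell (0,4)='T' (+0 fires, +1 burnt)
  fire out at step 6
Target never catches fire within 15 steps

-1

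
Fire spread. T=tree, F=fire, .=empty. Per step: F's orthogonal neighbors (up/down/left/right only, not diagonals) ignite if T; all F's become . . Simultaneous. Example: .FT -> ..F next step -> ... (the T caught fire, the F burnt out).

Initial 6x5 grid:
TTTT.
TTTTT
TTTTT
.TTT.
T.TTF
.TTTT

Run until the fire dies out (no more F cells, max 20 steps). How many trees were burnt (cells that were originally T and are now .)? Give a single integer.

Answer: 23

Derivation:
Step 1: +2 fires, +1 burnt (F count now 2)
Step 2: +3 fires, +2 burnt (F count now 3)
Step 3: +3 fires, +3 burnt (F count now 3)
Step 4: +5 fires, +3 burnt (F count now 5)
Step 5: +4 fires, +5 burnt (F count now 4)
Step 6: +3 fires, +4 burnt (F count now 3)
Step 7: +2 fires, +3 burnt (F count now 2)
Step 8: +1 fires, +2 burnt (F count now 1)
Step 9: +0 fires, +1 burnt (F count now 0)
Fire out after step 9
Initially T: 24, now '.': 29
Total burnt (originally-T cells now '.'): 23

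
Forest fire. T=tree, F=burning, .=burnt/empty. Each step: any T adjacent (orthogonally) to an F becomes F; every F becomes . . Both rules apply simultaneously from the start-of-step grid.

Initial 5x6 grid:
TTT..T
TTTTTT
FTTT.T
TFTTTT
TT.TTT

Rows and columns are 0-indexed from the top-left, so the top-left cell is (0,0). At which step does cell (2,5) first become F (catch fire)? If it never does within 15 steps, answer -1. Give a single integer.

Step 1: cell (2,5)='T' (+5 fires, +2 burnt)
Step 2: cell (2,5)='T' (+5 fires, +5 burnt)
Step 3: cell (2,5)='T' (+5 fires, +5 burnt)
Step 4: cell (2,5)='T' (+4 fires, +5 burnt)
Step 5: cell (2,5)='F' (+3 fires, +4 burnt)
  -> target ignites at step 5
Step 6: cell (2,5)='.' (+1 fires, +3 burnt)
Step 7: cell (2,5)='.' (+1 fires, +1 burnt)
Step 8: cell (2,5)='.' (+0 fires, +1 burnt)
  fire out at step 8

5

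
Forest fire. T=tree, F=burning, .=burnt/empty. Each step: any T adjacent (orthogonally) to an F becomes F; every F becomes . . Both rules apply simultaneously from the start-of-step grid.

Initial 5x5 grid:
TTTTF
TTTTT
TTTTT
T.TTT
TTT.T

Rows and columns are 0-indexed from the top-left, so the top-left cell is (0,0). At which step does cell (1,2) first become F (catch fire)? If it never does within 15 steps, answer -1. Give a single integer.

Step 1: cell (1,2)='T' (+2 fires, +1 burnt)
Step 2: cell (1,2)='T' (+3 fires, +2 burnt)
Step 3: cell (1,2)='F' (+4 fires, +3 burnt)
  -> target ignites at step 3
Step 4: cell (1,2)='.' (+5 fires, +4 burnt)
Step 5: cell (1,2)='.' (+3 fires, +5 burnt)
Step 6: cell (1,2)='.' (+2 fires, +3 burnt)
Step 7: cell (1,2)='.' (+2 fires, +2 burnt)
Step 8: cell (1,2)='.' (+1 fires, +2 burnt)
Step 9: cell (1,2)='.' (+0 fires, +1 burnt)
  fire out at step 9

3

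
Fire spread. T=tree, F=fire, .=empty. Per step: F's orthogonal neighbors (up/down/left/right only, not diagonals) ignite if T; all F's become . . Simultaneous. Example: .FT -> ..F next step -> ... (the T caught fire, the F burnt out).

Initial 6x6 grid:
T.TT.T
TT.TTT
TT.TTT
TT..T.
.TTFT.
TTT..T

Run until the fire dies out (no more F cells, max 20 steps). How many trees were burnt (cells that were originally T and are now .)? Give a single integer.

Answer: 23

Derivation:
Step 1: +2 fires, +1 burnt (F count now 2)
Step 2: +3 fires, +2 burnt (F count now 3)
Step 3: +3 fires, +3 burnt (F count now 3)
Step 4: +6 fires, +3 burnt (F count now 6)
Step 5: +4 fires, +6 burnt (F count now 4)
Step 6: +3 fires, +4 burnt (F count now 3)
Step 7: +2 fires, +3 burnt (F count now 2)
Step 8: +0 fires, +2 burnt (F count now 0)
Fire out after step 8
Initially T: 24, now '.': 35
Total burnt (originally-T cells now '.'): 23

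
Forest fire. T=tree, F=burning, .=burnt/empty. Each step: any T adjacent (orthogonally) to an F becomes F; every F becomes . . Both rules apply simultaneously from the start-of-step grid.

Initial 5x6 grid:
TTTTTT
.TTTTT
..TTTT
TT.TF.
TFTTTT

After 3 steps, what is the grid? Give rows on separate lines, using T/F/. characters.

Step 1: 6 trees catch fire, 2 burn out
  TTTTTT
  .TTTTT
  ..TTFT
  TF.F..
  F.FTFT
Step 2: 6 trees catch fire, 6 burn out
  TTTTTT
  .TTTFT
  ..TF.F
  F.....
  ...F.F
Step 3: 4 trees catch fire, 6 burn out
  TTTTFT
  .TTF.F
  ..F...
  ......
  ......

TTTTFT
.TTF.F
..F...
......
......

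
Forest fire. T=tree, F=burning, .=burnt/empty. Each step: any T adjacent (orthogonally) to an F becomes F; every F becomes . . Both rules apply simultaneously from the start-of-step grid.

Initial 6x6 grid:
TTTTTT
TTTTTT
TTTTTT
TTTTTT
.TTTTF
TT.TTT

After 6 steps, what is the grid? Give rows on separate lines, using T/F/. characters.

Step 1: 3 trees catch fire, 1 burn out
  TTTTTT
  TTTTTT
  TTTTTT
  TTTTTF
  .TTTF.
  TT.TTF
Step 2: 4 trees catch fire, 3 burn out
  TTTTTT
  TTTTTT
  TTTTTF
  TTTTF.
  .TTF..
  TT.TF.
Step 3: 5 trees catch fire, 4 burn out
  TTTTTT
  TTTTTF
  TTTTF.
  TTTF..
  .TF...
  TT.F..
Step 4: 5 trees catch fire, 5 burn out
  TTTTTF
  TTTTF.
  TTTF..
  TTF...
  .F....
  TT....
Step 5: 5 trees catch fire, 5 burn out
  TTTTF.
  TTTF..
  TTF...
  TF....
  ......
  TF....
Step 6: 5 trees catch fire, 5 burn out
  TTTF..
  TTF...
  TF....
  F.....
  ......
  F.....

TTTF..
TTF...
TF....
F.....
......
F.....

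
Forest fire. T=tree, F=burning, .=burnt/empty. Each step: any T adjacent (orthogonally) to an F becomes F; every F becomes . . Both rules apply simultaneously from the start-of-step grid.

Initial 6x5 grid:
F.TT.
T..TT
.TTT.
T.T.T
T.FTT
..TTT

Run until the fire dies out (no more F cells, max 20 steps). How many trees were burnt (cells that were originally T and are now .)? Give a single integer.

Step 1: +4 fires, +2 burnt (F count now 4)
Step 2: +3 fires, +4 burnt (F count now 3)
Step 3: +4 fires, +3 burnt (F count now 4)
Step 4: +1 fires, +4 burnt (F count now 1)
Step 5: +2 fires, +1 burnt (F count now 2)
Step 6: +1 fires, +2 burnt (F count now 1)
Step 7: +0 fires, +1 burnt (F count now 0)
Fire out after step 7
Initially T: 17, now '.': 28
Total burnt (originally-T cells now '.'): 15

Answer: 15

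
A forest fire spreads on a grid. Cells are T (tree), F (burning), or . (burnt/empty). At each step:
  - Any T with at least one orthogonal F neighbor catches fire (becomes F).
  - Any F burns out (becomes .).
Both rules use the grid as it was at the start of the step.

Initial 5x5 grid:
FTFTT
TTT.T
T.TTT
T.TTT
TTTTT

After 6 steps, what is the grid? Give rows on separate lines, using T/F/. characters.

Step 1: 4 trees catch fire, 2 burn out
  .F.FT
  FTF.T
  T.TTT
  T.TTT
  TTTTT
Step 2: 4 trees catch fire, 4 burn out
  ....F
  .F..T
  F.FTT
  T.TTT
  TTTTT
Step 3: 4 trees catch fire, 4 burn out
  .....
  ....F
  ...FT
  F.FTT
  TTTTT
Step 4: 4 trees catch fire, 4 burn out
  .....
  .....
  ....F
  ...FT
  FTFTT
Step 5: 3 trees catch fire, 4 burn out
  .....
  .....
  .....
  ....F
  .F.FT
Step 6: 1 trees catch fire, 3 burn out
  .....
  .....
  .....
  .....
  ....F

.....
.....
.....
.....
....F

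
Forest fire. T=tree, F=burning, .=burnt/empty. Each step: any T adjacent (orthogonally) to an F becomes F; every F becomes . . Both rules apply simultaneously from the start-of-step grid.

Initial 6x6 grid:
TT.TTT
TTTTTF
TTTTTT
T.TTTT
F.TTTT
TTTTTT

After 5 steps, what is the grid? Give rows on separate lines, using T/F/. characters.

Step 1: 5 trees catch fire, 2 burn out
  TT.TTF
  TTTTF.
  TTTTTF
  F.TTTT
  ..TTTT
  FTTTTT
Step 2: 6 trees catch fire, 5 burn out
  TT.TF.
  TTTF..
  FTTTF.
  ..TTTF
  ..TTTT
  .FTTTT
Step 3: 8 trees catch fire, 6 burn out
  TT.F..
  FTF...
  .FTF..
  ..TTF.
  ..TTTF
  ..FTTT
Step 4: 8 trees catch fire, 8 burn out
  FT....
  .F....
  ..F...
  ..TF..
  ..FTF.
  ...FTF
Step 5: 4 trees catch fire, 8 burn out
  .F....
  ......
  ......
  ..F...
  ...F..
  ....F.

.F....
......
......
..F...
...F..
....F.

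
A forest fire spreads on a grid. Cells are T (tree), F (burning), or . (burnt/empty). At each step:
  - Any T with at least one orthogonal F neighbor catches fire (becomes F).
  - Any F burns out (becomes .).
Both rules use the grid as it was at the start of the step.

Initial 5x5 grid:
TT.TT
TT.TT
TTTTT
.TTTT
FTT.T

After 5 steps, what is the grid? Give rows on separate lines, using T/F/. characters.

Step 1: 1 trees catch fire, 1 burn out
  TT.TT
  TT.TT
  TTTTT
  .TTTT
  .FT.T
Step 2: 2 trees catch fire, 1 burn out
  TT.TT
  TT.TT
  TTTTT
  .FTTT
  ..F.T
Step 3: 2 trees catch fire, 2 burn out
  TT.TT
  TT.TT
  TFTTT
  ..FTT
  ....T
Step 4: 4 trees catch fire, 2 burn out
  TT.TT
  TF.TT
  F.FTT
  ...FT
  ....T
Step 5: 4 trees catch fire, 4 burn out
  TF.TT
  F..TT
  ...FT
  ....F
  ....T

TF.TT
F..TT
...FT
....F
....T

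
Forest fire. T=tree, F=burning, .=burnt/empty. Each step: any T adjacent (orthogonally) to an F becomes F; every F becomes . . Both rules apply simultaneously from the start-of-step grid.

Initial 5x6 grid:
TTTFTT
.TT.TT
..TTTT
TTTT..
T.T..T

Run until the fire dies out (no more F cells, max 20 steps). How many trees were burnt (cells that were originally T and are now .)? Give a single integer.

Step 1: +2 fires, +1 burnt (F count now 2)
Step 2: +4 fires, +2 burnt (F count now 4)
Step 3: +5 fires, +4 burnt (F count now 5)
Step 4: +3 fires, +5 burnt (F count now 3)
Step 5: +3 fires, +3 burnt (F count now 3)
Step 6: +1 fires, +3 burnt (F count now 1)
Step 7: +1 fires, +1 burnt (F count now 1)
Step 8: +0 fires, +1 burnt (F count now 0)
Fire out after step 8
Initially T: 20, now '.': 29
Total burnt (originally-T cells now '.'): 19

Answer: 19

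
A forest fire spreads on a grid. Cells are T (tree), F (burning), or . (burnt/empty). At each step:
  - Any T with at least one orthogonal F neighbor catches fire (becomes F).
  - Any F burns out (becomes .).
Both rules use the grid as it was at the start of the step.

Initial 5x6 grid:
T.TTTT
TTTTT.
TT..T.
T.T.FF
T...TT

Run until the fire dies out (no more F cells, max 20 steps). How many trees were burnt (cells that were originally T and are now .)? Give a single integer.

Step 1: +3 fires, +2 burnt (F count now 3)
Step 2: +1 fires, +3 burnt (F count now 1)
Step 3: +2 fires, +1 burnt (F count now 2)
Step 4: +3 fires, +2 burnt (F count now 3)
Step 5: +2 fires, +3 burnt (F count now 2)
Step 6: +2 fires, +2 burnt (F count now 2)
Step 7: +2 fires, +2 burnt (F count now 2)
Step 8: +1 fires, +2 burnt (F count now 1)
Step 9: +1 fires, +1 burnt (F count now 1)
Step 10: +0 fires, +1 burnt (F count now 0)
Fire out after step 10
Initially T: 18, now '.': 29
Total burnt (originally-T cells now '.'): 17

Answer: 17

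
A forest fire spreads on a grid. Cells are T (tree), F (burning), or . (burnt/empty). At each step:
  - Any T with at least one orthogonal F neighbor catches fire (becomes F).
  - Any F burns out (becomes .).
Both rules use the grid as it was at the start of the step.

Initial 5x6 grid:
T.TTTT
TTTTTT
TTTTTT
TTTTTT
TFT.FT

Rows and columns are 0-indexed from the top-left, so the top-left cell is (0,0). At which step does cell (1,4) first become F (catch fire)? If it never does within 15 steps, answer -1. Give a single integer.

Step 1: cell (1,4)='T' (+5 fires, +2 burnt)
Step 2: cell (1,4)='T' (+6 fires, +5 burnt)
Step 3: cell (1,4)='F' (+6 fires, +6 burnt)
  -> target ignites at step 3
Step 4: cell (1,4)='.' (+5 fires, +6 burnt)
Step 5: cell (1,4)='.' (+4 fires, +5 burnt)
Step 6: cell (1,4)='.' (+0 fires, +4 burnt)
  fire out at step 6

3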